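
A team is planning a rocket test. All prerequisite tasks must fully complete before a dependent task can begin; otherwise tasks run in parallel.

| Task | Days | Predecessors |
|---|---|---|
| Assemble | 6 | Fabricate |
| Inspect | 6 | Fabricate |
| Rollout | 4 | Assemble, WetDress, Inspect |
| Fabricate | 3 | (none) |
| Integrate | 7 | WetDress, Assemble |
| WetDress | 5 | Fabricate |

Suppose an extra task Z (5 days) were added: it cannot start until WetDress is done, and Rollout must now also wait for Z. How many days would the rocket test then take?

Originally the rocket test takes 16 days.
With Z inserted, Rollout now waits for max(Assemble, WetDress, Inspect, Z).
New critical path: Fabricate→WetDress→Z→Rollout = 3+5+5+4 = 17 ⇒ 17 days.

17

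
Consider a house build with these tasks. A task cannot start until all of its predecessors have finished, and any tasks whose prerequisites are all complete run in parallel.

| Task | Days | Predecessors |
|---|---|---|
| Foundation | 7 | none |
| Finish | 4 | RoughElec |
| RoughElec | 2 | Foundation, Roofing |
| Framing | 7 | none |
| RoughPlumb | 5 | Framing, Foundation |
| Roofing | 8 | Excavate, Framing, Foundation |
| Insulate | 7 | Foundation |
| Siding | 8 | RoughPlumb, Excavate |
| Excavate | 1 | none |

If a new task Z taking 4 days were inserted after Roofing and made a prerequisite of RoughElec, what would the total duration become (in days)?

25

Originally the project takes 21 days.
With Z inserted, RoughElec now waits for max(Foundation, Roofing, Z).
New critical path: Foundation→Roofing→Z→RoughElec→Finish = 7+8+4+2+4 = 25 ⇒ 25 days.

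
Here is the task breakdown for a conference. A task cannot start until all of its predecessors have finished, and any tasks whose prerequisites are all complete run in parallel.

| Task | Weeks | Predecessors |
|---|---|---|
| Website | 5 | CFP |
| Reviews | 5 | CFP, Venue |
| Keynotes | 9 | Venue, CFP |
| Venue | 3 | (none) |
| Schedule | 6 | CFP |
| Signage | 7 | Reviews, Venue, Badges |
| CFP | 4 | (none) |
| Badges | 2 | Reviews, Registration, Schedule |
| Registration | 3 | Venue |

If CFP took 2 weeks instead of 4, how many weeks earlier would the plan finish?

As given, the longest chain is CFP→Schedule→Badges→Signage = 4+6+2+7 = 19, so the finish is 19 weeks.
CFP lies on that path, so at 2 weeks the path becomes 17 weeks.
Now Venue→Reviews→Badges→Signage = 3+5+2+7 = 17 is longest, so the finish becomes 17 weeks.
Change in finish: 17 − 19 = -2 weeks.

2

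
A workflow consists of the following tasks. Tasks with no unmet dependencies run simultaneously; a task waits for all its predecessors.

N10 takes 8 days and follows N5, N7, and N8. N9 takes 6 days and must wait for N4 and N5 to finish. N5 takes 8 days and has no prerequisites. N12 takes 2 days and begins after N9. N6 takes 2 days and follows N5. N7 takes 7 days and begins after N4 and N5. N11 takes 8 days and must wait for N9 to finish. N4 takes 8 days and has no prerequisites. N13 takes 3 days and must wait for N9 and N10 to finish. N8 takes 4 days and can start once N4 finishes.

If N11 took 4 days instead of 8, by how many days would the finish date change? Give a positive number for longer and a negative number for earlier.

0

Actual critical path: N4→N7→N10→N13 = 8+7+8+3 = 26 ⇒ 26 days.
N11 has 4 days of float (longest path through it is 22).
That remains the longest chain; total 26 days.
Change in finish: 26 − 26 = +0 days.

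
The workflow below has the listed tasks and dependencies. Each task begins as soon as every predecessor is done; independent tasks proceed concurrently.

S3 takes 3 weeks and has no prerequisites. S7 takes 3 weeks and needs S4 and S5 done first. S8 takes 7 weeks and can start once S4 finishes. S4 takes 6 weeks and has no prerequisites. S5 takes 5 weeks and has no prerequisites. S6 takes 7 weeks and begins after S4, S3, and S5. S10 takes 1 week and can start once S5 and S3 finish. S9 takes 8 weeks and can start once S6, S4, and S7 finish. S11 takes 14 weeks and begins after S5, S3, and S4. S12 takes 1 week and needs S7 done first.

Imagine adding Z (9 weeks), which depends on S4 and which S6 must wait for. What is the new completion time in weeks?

Originally the schedule takes 21 weeks.
With Z inserted, S6 now waits for max(S4, S3, S5, Z).
New critical path: S4→Z→S6→S9 = 6+9+7+8 = 30 ⇒ 30 weeks.

30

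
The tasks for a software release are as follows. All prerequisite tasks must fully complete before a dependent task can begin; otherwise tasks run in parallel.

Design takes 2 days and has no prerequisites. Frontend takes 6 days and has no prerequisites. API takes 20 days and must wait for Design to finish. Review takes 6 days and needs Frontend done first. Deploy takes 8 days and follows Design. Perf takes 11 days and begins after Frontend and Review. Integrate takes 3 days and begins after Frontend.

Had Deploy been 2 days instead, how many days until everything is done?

Baseline: Frontend→Review→Perf = 6+6+11 = 23 → 23 days.
Deploy has 13 days of float (longest path through it is 10).
No other chain overtakes it, so the finish is 23 days.

23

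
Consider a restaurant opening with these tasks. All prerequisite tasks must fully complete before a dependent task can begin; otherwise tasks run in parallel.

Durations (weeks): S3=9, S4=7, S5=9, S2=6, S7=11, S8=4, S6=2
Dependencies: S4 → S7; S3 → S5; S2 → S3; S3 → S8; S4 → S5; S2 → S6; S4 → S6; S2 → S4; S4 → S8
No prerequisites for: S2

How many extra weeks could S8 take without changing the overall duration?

S2→S3→S5 = 6+9+9 = 24 sets the makespan at 24 weeks.
Longest path through S8: 19 weeks (earliest finish 19, latest finish 24).
So S8 can slip 24 − 19 = 5 weeks.

5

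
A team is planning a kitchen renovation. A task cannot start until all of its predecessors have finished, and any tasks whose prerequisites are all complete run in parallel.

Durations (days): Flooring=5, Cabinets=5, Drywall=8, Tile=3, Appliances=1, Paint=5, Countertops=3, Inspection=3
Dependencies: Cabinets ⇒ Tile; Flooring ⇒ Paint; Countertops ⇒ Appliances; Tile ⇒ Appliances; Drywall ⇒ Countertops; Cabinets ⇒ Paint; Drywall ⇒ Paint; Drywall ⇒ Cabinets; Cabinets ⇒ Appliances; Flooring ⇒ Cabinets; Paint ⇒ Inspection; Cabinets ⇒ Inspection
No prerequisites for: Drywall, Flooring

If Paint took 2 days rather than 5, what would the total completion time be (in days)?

18

The binding path is Drywall→Cabinets→Paint→Inspection = 8+5+5+3 = 21; finish at 21 days.
Paint is on the critical path; changing it to 2 makes that path 18 days.
No other chain overtakes it, so the finish is 18 days.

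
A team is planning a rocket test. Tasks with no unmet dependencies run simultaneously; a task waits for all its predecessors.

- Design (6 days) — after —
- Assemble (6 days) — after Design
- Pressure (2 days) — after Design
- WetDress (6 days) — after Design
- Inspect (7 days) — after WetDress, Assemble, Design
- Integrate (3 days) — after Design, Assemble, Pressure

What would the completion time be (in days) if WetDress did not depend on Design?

19

Original critical path: Design→Assemble→Inspect = 6+6+7 = 19 ⇒ 19 days.
Without Design→WetDress, WetDress's earliest start moves from 6 to 0.
After: Design→Assemble→Inspect = 6+6+7 = 19 → 19 days.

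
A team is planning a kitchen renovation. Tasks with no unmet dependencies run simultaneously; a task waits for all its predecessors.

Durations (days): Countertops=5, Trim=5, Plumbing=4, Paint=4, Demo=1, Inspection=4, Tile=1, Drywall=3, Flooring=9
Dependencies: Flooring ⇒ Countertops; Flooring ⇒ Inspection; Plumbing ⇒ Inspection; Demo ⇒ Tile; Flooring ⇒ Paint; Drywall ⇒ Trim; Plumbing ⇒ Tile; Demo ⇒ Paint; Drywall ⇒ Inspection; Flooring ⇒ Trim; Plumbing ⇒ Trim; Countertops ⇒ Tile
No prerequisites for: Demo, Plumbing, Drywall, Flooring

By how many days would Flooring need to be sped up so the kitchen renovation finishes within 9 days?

Current finish: 15 days; target: 9.
Flooring is on every critical path, so each day cut from Flooring cuts the finish by one (this holds down to a finish of 9).
Need 15 − 9 = 6 days off Flooring → Flooring becomes 3 days, finish becomes 9.

6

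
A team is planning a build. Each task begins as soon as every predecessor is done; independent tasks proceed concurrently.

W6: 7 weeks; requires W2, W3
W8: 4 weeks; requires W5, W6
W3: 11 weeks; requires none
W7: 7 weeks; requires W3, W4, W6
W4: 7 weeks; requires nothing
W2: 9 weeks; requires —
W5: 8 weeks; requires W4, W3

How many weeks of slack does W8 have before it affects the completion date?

Critical path: W3→W6→W7 = 11+7+7 = 25, so the finish is 25 weeks.
Longest path through W8: 23 weeks (earliest finish 23, latest finish 25).
Float = 25 − 23 = 2.

2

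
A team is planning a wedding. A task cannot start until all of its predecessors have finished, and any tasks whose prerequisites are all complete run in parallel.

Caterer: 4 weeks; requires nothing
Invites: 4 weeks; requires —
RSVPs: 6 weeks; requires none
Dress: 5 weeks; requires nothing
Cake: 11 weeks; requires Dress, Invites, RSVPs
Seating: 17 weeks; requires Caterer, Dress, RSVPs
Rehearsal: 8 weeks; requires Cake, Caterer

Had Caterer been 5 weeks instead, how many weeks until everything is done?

25

Critical path before the change: RSVPs→Cake→Rehearsal = 6+11+8 = 25 giving 25 weeks.
The longest path through Caterer is only 21 weeks, so Caterer has float 4.
No other chain overtakes it, so the finish is 25 weeks.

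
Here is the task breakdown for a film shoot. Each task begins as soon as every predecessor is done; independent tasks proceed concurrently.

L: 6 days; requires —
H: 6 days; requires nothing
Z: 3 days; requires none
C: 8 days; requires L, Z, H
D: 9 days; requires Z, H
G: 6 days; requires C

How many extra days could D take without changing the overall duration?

The longest chain is L→C→G = 6+8+6 = 20; overall finish 20 days.
The longest chain containing D totals 15 days.
Float = 20 − 15 = 5.

5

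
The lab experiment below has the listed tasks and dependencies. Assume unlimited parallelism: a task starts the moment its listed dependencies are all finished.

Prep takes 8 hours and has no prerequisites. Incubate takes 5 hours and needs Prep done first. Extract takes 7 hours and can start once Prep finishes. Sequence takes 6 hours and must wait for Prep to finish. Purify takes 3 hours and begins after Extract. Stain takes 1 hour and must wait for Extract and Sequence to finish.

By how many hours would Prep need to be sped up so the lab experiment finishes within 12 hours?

6

Current finish: 18 hours; target: 12.
Prep is on every critical path, so each hour cut from Prep cuts the finish by one (this holds down to a finish of 11).
Need 18 − 12 = 6 hours off Prep → Prep becomes 2 hours, finish becomes 12.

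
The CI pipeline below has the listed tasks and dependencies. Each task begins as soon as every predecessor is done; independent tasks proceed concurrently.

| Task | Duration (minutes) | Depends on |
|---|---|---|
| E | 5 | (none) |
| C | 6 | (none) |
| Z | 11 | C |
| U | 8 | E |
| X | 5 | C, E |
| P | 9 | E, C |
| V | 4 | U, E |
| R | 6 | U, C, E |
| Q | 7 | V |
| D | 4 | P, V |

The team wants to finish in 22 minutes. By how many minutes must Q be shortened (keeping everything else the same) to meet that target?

Current finish: 24 minutes; target: 22.
Q is on every critical path, so each minute cut from Q cuts the finish by one (this holds down to a finish of 21).
Need 24 − 22 = 2 minutes off Q → Q becomes 5 minutes, finish becomes 22.

2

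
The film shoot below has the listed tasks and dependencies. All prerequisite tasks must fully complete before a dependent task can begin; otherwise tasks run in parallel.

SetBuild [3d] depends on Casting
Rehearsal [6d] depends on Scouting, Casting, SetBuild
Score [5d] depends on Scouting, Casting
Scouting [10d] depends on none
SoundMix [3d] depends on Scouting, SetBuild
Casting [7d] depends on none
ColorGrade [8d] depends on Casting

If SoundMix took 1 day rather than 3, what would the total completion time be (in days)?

16

Critical path before the change: Casting→SetBuild→Rehearsal = 7+3+6 = 16 giving 16 days.
SoundMix is off the critical path — its longest chain is 13 days, giving 3 of slack.
The critical path is still Casting→SetBuild→Rehearsal; finish is now 16 days.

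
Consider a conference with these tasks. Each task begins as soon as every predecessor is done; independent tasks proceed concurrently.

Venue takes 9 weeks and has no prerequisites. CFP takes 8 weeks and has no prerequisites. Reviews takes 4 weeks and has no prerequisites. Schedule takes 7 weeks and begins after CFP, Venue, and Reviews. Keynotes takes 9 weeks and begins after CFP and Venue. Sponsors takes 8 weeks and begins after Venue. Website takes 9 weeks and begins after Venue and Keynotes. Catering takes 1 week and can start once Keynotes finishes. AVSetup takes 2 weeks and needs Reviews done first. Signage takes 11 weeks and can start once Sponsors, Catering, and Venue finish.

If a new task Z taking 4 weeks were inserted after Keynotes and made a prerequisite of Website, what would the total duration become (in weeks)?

31

Originally the project takes 30 weeks.
With Z inserted, Website now waits for max(Venue, Keynotes, Z).
New critical path: Venue→Keynotes→Z→Website = 9+9+4+9 = 31 ⇒ 31 weeks.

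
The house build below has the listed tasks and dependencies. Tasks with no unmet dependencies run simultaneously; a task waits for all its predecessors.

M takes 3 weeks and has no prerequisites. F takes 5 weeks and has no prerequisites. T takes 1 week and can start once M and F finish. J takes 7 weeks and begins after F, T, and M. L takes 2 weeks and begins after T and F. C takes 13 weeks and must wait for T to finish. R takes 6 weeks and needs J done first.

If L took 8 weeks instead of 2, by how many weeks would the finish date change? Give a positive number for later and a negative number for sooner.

Baseline: F→T→J→R = 5+1+7+6 = 19 → 19 weeks.
L has 11 weeks of float (longest path through it is 8).
No other chain overtakes it, so the finish is 19 weeks.
Change in finish: 19 − 19 = +0 weeks.

0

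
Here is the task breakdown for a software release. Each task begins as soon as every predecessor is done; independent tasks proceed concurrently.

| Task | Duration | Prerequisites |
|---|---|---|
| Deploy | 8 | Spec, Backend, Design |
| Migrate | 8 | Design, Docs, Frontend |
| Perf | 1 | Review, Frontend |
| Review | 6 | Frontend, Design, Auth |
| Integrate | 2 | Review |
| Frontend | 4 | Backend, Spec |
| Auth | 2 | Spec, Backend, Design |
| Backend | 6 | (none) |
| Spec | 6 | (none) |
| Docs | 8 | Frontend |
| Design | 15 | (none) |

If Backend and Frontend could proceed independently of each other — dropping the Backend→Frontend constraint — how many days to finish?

26

Before: longest chain Spec→Frontend→Docs→Migrate = 6+4+8+8 = 26, finish 26.
Dropping Backend→Frontend doesn't change Frontend's earliest start (6); another predecessor still binds.
New critical path: Spec→Frontend→Docs→Migrate = 6+4+8+8 = 26 ⇒ 26 days.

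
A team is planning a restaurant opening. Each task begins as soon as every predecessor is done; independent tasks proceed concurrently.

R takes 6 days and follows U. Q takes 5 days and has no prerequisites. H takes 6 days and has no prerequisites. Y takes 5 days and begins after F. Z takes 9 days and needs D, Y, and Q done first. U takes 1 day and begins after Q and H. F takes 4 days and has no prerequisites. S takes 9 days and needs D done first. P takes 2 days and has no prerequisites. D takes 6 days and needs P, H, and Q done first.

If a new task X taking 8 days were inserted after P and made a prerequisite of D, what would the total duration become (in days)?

Originally the project takes 21 days.
With X inserted, D now waits for max(P, H, Q, X).
New critical path: P→X→D→Z = 2+8+6+9 = 25 ⇒ 25 days.

25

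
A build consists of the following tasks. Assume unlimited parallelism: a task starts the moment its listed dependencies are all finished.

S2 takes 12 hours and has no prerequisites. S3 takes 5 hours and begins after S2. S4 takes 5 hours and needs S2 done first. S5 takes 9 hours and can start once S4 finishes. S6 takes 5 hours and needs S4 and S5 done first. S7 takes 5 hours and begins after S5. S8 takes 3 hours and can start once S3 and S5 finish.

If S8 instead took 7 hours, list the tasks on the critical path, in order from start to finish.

Critical path before the change: S2→S4→S5→S6 = 12+5+9+5 = 31 giving 31 hours.
The longest path through S8 is only 29 hours, so S8 has float 2.
The binding chain switches to S2→S4→S5→S8 = 12+5+9+7 = 33; finish 33 hours.

S2, S4, S5, S8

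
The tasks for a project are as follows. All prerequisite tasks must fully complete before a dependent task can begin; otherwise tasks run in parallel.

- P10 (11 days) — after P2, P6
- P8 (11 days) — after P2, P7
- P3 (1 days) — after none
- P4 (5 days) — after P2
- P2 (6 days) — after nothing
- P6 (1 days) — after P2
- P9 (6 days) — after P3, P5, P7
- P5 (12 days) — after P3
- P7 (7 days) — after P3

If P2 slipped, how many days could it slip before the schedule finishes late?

1

P3→P5→P9 = 1+12+6 = 19 sets the makespan at 19 days.
Longest path through P2: 18 days (earliest finish 6, latest finish 7).
Float = 19 − 18 = 1.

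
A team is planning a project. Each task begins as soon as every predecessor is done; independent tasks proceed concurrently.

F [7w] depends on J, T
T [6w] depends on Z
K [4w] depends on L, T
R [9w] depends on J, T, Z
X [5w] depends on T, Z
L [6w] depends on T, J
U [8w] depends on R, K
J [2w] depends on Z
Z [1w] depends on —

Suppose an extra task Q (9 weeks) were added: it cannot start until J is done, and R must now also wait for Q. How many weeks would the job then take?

Originally the job takes 25 weeks.
With Q inserted, R now waits for max(J, T, Z, Q).
New critical path: Z→J→Q→R→U = 1+2+9+9+8 = 29 ⇒ 29 weeks.

29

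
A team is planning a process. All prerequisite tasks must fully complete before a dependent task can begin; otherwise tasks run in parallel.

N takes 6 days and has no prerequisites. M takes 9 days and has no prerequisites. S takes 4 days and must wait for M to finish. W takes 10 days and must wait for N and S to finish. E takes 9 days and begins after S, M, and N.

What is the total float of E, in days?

1

M→S→W = 9+4+10 = 23 sets the makespan at 23 days.
E finishes as early as 22 and must finish by 23.
Float = 23 − 22 = 1.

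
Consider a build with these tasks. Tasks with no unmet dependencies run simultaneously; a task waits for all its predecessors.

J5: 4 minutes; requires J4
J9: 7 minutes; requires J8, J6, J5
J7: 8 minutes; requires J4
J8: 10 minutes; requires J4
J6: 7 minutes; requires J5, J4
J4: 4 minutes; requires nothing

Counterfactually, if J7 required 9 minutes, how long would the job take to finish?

22

Actual critical path: J4→J5→J6→J9 = 4+4+7+7 = 22 ⇒ 22 minutes.
J7 has 10 minutes of float (longest path through it is 12).
No other chain overtakes it, so the finish is 22 minutes.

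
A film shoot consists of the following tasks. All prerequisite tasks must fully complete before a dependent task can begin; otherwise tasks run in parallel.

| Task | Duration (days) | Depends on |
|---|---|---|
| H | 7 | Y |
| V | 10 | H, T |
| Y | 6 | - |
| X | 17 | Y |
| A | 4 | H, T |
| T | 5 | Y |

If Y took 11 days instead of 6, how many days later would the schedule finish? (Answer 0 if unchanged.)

The binding path is Y→H→V = 6+7+10 = 23; finish at 23 days.
Y is on the critical path; changing it to 11 makes that path 28 days.
That remains the longest chain; total 28 days.
Change in finish: 28 − 23 = +5 days.

5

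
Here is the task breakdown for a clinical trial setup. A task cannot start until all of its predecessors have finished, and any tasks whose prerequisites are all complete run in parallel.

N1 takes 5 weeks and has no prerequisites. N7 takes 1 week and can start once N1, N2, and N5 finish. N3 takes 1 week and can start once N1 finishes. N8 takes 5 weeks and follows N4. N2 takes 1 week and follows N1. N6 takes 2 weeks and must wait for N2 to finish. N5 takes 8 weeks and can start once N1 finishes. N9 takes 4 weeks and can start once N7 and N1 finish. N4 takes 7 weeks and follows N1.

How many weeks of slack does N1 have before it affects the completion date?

0

N1→N5→N7→N9 = 5+8+1+4 = 18 sets the makespan at 18 weeks.
N1 finishes as early as 5 and must finish by 5.
Float = 18 − 18 = 0.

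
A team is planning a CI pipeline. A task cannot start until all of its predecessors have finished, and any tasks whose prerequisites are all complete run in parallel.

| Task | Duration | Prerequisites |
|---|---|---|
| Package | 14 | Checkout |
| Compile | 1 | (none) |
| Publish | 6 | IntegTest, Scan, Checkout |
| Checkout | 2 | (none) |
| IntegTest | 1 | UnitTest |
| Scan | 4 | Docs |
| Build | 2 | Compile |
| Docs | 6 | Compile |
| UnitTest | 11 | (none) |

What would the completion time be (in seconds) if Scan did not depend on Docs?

With the dependency in place, UnitTest→IntegTest→Publish = 11+1+6 = 18 sets the finish at 18 seconds.
Without Docs→Scan, Scan's earliest start moves from 7 to 0.
After: UnitTest→IntegTest→Publish = 11+1+6 = 18 → 18 seconds.

18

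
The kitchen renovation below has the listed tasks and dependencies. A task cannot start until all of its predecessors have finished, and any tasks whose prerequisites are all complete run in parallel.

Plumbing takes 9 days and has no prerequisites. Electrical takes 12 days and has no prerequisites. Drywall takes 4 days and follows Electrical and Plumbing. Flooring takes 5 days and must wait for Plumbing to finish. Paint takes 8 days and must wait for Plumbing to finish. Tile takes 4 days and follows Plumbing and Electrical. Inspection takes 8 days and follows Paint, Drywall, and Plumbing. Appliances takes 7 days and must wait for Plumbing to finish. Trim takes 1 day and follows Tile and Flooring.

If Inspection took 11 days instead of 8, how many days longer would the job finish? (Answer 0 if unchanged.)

3

Actual critical path: Plumbing→Paint→Inspection = 9+8+8 = 25 ⇒ 25 days.
Since Inspection is critical, the +3 change carries straight to that chain (now 28 days).
No other chain overtakes it, so the finish is 28 days.
Change in finish: 28 − 25 = +3 days.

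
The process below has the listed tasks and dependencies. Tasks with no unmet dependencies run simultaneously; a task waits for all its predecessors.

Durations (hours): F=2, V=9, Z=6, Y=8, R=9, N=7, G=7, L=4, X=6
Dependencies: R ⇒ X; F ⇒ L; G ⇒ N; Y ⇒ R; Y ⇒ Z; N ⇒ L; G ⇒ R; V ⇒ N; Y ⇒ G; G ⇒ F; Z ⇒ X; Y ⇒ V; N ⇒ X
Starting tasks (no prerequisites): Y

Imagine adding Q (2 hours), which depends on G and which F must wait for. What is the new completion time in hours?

30

Originally the plan takes 30 hours.
With Q inserted, F now waits for max(G, Q).
New critical path: Y→G→R→X = 8+7+9+6 = 30 ⇒ 30 hours.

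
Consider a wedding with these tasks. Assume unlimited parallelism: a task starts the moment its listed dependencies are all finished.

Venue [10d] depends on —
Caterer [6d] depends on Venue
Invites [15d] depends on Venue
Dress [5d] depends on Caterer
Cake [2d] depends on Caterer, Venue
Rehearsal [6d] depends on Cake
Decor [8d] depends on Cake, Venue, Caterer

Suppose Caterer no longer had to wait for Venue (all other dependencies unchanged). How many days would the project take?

Original critical path: Venue→Caterer→Cake→Decor = 10+6+2+8 = 26 ⇒ 26 days.
Without Venue→Caterer, Caterer's earliest start moves from 10 to 0.
New critical path: Venue→Invites = 10+15 = 25 ⇒ 25 days.

25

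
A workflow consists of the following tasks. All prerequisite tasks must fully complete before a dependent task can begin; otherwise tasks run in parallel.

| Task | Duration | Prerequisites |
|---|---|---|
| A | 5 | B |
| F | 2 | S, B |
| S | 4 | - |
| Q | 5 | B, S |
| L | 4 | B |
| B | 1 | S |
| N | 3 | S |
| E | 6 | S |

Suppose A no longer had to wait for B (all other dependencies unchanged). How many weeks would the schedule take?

10

With the dependency in place, S→B→Q = 4+1+5 = 10 sets the finish at 10 weeks.
Without B→A, A's earliest start moves from 5 to 0.
New critical path: S→B→Q = 4+1+5 = 10 ⇒ 10 weeks.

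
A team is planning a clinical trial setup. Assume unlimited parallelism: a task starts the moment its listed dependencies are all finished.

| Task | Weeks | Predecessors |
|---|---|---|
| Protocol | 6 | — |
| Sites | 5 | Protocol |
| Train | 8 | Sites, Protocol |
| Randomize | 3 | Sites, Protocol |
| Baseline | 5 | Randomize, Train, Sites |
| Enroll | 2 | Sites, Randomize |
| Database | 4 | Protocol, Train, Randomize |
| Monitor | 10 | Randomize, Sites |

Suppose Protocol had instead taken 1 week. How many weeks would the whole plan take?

19

The binding path is Protocol→Sites→Train→Baseline = 6+5+8+5 = 24; finish at 24 weeks.
Protocol lies on that path, so at 1 week the path becomes 19 weeks.
No other chain overtakes it, so the finish is 19 weeks.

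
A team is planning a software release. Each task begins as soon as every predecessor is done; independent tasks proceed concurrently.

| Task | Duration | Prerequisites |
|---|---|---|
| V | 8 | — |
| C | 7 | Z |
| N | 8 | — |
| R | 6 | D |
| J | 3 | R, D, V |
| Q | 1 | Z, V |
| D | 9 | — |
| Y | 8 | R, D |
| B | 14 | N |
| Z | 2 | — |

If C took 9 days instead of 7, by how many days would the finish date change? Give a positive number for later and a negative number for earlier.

Actual critical path: D→R→Y = 9+6+8 = 23 ⇒ 23 days.
C is off the critical path — its longest chain is 9 days, giving 14 of slack.
No other chain overtakes it, so the finish is 23 days.
Change in finish: 23 − 23 = +0 days.

0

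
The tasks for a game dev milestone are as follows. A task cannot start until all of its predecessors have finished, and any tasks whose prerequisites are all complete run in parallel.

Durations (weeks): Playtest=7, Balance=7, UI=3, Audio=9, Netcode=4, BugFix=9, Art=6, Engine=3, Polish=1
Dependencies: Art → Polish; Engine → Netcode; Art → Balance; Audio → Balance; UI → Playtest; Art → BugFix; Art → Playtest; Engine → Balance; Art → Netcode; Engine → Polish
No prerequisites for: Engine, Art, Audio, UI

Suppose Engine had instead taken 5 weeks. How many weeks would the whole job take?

As given, the longest chain is Audio→Balance = 9+7 = 16, so the finish is 16 weeks.
Engine has 6 weeks of float (longest path through it is 10).
No other chain overtakes it, so the finish is 16 weeks.

16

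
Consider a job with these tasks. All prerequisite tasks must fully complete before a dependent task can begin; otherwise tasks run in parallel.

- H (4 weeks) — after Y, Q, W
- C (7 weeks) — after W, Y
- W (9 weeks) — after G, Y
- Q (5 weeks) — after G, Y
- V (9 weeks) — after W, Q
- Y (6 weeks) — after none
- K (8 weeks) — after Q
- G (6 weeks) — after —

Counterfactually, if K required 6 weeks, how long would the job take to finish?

Actual critical path: Y→W→V = 6+9+9 = 24 ⇒ 24 weeks.
K has 5 weeks of float (longest path through it is 19).
That remains the longest chain; total 24 weeks.

24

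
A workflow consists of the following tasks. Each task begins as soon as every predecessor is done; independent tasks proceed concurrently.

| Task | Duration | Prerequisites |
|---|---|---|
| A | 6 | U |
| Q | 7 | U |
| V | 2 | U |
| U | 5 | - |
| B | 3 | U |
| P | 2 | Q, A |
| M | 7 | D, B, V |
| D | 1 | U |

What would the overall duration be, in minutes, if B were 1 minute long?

14

The binding path is U→B→M = 5+3+7 = 15; finish at 15 minutes.
B is on the critical path; changing it to 1 makes that path 13 minutes.
Now U→V→M = 5+2+7 = 14 is longest, so the finish becomes 14 minutes.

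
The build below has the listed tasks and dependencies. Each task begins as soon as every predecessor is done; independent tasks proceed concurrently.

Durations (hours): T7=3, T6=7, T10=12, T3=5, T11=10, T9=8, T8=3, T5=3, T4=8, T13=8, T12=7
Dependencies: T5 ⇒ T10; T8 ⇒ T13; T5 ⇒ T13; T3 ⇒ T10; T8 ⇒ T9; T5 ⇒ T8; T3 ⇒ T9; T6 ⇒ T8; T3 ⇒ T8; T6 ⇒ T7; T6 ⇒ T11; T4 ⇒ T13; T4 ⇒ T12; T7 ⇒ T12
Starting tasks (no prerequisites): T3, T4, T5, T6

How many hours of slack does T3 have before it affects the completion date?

The longest chain is T6→T8→T9 = 7+3+8 = 18; overall finish 18 hours.
Longest path through T3: 17 hours (earliest finish 5, latest finish 6).
Float = 18 − 17 = 1.

1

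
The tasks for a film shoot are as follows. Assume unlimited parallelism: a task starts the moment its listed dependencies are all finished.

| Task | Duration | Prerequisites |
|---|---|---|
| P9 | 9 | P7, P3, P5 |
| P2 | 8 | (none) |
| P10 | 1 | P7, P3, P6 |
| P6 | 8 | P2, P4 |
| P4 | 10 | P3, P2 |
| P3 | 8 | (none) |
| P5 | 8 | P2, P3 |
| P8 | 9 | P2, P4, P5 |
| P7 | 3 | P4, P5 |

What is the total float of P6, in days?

The longest chain is P2→P4→P7→P9 = 8+10+3+9 = 30; overall finish 30 days.
P6 finishes as early as 26 and must finish by 29.
Slack of P6 = 21 − 18 = 3 days.

3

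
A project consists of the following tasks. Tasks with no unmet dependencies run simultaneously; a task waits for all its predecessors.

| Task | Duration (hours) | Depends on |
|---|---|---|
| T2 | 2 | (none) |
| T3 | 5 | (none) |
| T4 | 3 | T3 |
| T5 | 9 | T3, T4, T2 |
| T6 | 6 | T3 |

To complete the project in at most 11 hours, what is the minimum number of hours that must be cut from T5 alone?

6

Current finish: 17 hours; target: 11.
T5 is on every critical path, so each hour cut from T5 cuts the finish by one (this holds down to a finish of 11).
Need 17 − 11 = 6 hours off T5 → T5 becomes 3 hours, finish becomes 11.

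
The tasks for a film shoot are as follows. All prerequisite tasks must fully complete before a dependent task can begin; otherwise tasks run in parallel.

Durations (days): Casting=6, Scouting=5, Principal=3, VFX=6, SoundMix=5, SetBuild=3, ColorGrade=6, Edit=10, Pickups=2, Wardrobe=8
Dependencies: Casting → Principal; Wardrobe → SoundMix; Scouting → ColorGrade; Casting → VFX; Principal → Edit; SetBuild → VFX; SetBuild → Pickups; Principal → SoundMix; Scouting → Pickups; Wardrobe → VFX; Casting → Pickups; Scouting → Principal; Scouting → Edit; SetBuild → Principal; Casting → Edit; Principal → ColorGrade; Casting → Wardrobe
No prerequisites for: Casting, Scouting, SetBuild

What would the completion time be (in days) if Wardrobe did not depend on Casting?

Before: longest chain Casting→Wardrobe→VFX = 6+8+6 = 20, finish 20.
Without Casting→Wardrobe, Wardrobe's earliest start moves from 6 to 0.
After: Casting→Principal→Edit = 6+3+10 = 19 → 19 days.

19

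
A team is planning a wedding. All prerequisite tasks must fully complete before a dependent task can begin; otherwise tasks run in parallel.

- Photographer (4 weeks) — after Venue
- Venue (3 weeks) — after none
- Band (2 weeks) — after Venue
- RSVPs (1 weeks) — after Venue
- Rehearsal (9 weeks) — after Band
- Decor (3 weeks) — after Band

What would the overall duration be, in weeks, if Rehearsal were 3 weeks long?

Critical path before the change: Venue→Band→Rehearsal = 3+2+9 = 14 giving 14 weeks.
Since Rehearsal is critical, the -6 change carries straight to that chain (now 8 weeks).
That remains the longest chain; total 8 weeks.

8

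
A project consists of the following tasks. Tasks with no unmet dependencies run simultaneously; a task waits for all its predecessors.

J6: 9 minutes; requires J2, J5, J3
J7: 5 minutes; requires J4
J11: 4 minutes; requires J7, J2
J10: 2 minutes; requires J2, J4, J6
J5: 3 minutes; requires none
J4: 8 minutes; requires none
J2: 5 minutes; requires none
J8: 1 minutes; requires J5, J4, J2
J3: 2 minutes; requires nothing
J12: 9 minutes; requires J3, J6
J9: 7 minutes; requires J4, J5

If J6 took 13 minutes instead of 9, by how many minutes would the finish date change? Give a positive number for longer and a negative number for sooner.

4

Critical path before the change: J2→J6→J12 = 5+9+9 = 23 giving 23 minutes.
J6 lies on that path, so at 13 minutes the path becomes 27 minutes.
No other chain overtakes it, so the finish is 27 minutes.
Change in finish: 27 − 23 = +4 minutes.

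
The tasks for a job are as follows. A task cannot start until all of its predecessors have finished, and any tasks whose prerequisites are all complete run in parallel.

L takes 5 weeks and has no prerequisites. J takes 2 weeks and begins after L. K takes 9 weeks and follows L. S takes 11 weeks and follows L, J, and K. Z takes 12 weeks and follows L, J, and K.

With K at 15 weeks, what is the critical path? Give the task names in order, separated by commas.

L, K, Z

Critical path before the change: L→K→Z = 5+9+12 = 26 giving 26 weeks.
Since K is critical, the +6 change carries straight to that chain (now 32 weeks).
That remains the longest chain; total 32 weeks.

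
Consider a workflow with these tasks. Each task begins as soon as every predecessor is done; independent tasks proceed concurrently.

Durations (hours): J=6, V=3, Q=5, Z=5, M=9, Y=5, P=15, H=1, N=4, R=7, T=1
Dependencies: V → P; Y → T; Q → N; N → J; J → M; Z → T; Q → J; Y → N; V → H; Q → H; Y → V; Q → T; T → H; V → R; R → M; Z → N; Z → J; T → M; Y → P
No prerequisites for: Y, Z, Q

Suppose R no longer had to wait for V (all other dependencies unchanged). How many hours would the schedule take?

Original critical path: Y→V→R→M = 5+3+7+9 = 24 ⇒ 24 hours.
Without V→R, R's earliest start moves from 8 to 0.
After: Y→N→J→M = 5+4+6+9 = 24 → 24 hours.

24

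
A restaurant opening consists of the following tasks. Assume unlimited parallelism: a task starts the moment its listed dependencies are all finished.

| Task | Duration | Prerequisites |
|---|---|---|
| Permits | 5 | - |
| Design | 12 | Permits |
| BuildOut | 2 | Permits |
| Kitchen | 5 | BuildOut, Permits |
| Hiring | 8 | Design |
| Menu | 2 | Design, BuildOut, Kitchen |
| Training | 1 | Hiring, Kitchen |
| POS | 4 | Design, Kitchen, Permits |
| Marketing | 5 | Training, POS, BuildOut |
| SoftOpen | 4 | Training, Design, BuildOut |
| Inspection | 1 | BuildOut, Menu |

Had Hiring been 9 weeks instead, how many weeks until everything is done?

32

As given, the longest chain is Permits→Design→Hiring→Training→Marketing = 5+12+8+1+5 = 31, so the finish is 31 weeks.
Since Hiring is critical, the +1 change carries straight to that chain (now 32 weeks).
That remains the longest chain; total 32 weeks.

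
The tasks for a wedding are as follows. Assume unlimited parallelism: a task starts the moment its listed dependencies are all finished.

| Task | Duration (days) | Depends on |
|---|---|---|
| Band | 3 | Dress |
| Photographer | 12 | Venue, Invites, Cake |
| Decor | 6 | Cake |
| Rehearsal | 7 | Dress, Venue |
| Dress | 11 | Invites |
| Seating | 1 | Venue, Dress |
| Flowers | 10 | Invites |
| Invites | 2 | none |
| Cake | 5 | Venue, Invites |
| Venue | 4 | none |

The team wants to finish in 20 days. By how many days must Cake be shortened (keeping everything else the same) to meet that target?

Current finish: 21 days; target: 20.
Cake is on every critical path, so each day cut from Cake cuts the finish by one (this holds down to a finish of 20).
Need 21 − 20 = 1 day off Cake → Cake becomes 4 days, finish becomes 20.

1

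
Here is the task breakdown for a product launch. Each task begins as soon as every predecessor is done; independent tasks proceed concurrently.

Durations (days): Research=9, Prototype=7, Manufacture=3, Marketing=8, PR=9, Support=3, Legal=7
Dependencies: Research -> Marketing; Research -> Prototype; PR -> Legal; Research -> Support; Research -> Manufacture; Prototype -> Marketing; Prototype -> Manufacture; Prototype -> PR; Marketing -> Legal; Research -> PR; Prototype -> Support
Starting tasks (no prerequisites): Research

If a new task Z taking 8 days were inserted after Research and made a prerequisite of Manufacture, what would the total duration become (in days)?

Originally the project takes 32 days.
With Z inserted, Manufacture now waits for max(Prototype, Research, Z).
New critical path: Research→Prototype→PR→Legal = 9+7+9+7 = 32 ⇒ 32 days.

32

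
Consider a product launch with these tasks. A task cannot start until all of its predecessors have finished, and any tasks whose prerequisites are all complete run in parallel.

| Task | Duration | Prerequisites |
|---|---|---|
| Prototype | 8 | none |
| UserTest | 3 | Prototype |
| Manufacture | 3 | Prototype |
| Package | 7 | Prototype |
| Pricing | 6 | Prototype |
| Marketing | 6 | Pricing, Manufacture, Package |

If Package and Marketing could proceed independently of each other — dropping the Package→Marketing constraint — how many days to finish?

20

Original critical path: Prototype→Package→Marketing = 8+7+6 = 21 ⇒ 21 days.
Without Package→Marketing, Marketing's earliest start moves from 15 to 14.
New critical path: Prototype→Pricing→Marketing = 8+6+6 = 20 ⇒ 20 days.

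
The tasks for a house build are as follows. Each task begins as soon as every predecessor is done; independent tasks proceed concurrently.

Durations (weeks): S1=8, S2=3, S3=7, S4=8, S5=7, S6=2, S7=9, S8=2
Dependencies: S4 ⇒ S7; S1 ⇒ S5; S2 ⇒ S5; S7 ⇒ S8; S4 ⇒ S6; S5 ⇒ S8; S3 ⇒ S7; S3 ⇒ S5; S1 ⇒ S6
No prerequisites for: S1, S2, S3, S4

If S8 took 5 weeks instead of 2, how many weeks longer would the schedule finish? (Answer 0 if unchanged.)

As given, the longest chain is S4→S7→S8 = 8+9+2 = 19, so the finish is 19 weeks.
Since S8 is critical, the +3 change carries straight to that chain (now 22 weeks).
No other chain overtakes it, so the finish is 22 weeks.
Change in finish: 22 − 19 = +3 weeks.

3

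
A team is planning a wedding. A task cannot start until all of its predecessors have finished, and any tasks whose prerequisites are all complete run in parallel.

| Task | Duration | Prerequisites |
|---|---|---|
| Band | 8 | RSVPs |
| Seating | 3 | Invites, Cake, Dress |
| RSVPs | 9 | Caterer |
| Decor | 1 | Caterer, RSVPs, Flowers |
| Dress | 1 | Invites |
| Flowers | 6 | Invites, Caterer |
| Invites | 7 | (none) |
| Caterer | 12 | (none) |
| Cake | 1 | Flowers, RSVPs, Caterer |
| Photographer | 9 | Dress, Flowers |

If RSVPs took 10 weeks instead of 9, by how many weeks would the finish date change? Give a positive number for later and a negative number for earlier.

1

The binding path is Caterer→RSVPs→Band = 12+9+8 = 29; finish at 29 weeks.
Since RSVPs is critical, the +1 change carries straight to that chain (now 30 weeks).
That remains the longest chain; total 30 weeks.
Change in finish: 30 − 29 = +1 weeks.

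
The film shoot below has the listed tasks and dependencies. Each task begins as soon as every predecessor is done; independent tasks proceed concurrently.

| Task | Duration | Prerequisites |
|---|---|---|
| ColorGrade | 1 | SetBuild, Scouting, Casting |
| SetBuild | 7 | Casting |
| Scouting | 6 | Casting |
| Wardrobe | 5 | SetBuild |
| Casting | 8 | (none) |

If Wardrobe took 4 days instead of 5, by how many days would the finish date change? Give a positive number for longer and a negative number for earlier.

The binding path is Casting→SetBuild→Wardrobe = 8+7+5 = 20; finish at 20 days.
Since Wardrobe is critical, the -1 change carries straight to that chain (now 19 days).
The critical path is still Casting→SetBuild→Wardrobe; finish is now 19 days.
Change in finish: 19 − 20 = -1 days.

-1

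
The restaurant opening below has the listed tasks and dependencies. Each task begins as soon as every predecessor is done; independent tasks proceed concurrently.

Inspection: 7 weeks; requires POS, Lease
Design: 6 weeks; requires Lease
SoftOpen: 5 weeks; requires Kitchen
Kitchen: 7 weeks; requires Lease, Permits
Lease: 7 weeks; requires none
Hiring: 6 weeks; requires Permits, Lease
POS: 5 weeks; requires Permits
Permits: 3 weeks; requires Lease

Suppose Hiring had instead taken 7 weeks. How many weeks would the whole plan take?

22

Baseline: Lease→Permits→Kitchen→SoftOpen = 7+3+7+5 = 22 → 22 weeks.
Hiring has 6 weeks of float (longest path through it is 16).
That remains the longest chain; total 22 weeks.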